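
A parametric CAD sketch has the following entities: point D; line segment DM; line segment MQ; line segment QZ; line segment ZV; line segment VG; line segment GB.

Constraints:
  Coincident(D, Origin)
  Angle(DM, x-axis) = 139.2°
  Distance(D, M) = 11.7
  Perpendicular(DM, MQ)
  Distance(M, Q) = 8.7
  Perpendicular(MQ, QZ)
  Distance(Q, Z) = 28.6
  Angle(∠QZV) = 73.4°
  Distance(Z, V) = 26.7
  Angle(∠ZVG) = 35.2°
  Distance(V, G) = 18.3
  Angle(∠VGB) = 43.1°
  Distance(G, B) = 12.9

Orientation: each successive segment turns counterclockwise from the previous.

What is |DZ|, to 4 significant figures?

19.01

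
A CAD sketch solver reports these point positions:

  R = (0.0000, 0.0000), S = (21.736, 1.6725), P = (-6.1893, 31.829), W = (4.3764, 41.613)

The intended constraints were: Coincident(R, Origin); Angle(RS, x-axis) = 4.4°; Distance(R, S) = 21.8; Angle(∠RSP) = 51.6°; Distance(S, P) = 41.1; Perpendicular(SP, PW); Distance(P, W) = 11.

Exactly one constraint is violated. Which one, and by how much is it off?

Distance(P, W) = 11 — off by 3.40.

R = (0.00, 0.00) ✓; RS at 4.400° ✓; |RS| = 21.80 ✓; ∠RSP = 51.60° ✓; |SP| = 41.10 ✓; ∠(SP, PW) = 90.00° ✓; |PW| = 14.40 ✗.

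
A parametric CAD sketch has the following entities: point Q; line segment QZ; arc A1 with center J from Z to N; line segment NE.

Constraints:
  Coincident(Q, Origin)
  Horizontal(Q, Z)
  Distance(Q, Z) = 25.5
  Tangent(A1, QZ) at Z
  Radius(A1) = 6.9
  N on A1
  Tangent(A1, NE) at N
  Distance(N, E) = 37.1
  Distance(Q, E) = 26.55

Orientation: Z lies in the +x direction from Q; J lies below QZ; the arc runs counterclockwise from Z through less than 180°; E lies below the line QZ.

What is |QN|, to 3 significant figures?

21.1

Q is at the origin; QZ is horizontal with |QZ| = 25.5 and Z on the +x side, so Z = (25.5, 0.00). The tangent condition forces JZ to be normal to QZ, so J = Z + (0, -6.9) = (25.5, -6.90). Since JN ⟂ NE (tangency), |JE| = √(6.9² + 37.1²) = 37.7 regardless of where N sits on A1. So E lies on both circle(Q, 26.55) and circle(J, 37.7); the below-QZ intersection is E = (-7.32, -25.5). N is the foot of the tangent from E: N = (21.1, -1.62).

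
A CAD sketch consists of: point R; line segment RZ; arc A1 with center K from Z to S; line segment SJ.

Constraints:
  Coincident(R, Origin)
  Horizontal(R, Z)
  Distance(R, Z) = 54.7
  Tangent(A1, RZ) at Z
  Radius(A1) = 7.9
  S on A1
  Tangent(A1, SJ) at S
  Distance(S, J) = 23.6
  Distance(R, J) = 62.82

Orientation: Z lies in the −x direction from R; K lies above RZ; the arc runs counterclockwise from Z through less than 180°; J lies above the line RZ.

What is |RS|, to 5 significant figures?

48.170

Checks: |KS| = 7.900 ✓; ∠(KS, SJ) = 90.00° ✓; |SJ| = 23.60 ✓; |RJ| = 62.82 ✓.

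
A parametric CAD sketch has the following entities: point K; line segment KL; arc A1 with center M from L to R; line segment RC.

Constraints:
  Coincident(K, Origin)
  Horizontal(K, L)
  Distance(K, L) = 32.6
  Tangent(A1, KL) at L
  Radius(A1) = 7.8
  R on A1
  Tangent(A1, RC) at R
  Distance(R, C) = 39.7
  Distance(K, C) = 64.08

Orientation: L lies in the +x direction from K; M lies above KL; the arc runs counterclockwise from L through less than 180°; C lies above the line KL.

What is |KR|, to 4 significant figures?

40.99

K is at the origin; K and L share the same y with |KL| = 32.6 and L on the +x side, so L = (32.60, 0.000). A1 meets KL tangentially, so ML is at right angles to KL, so M = L + (0, 7.8) = (32.60, 7.800). Since MR ⟂ RC (tangency), |MC| = √(7.8² + 39.7²) = 40.46 regardless of where R sits on A1. So C lies on both circle(K, 64.08) and circle(M, 40.46); the above-KL intersection is C = (43.95, 46.63). R is the foot of the tangent from C: R = (40.37, 7.097).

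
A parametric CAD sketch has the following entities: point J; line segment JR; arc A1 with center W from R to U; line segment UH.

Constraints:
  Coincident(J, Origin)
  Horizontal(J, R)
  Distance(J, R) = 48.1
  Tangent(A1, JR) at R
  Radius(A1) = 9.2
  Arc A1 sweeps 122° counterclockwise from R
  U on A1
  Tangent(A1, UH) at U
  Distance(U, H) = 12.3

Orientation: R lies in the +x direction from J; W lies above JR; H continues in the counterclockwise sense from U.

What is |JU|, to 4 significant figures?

57.65

J is at the origin; JR is horizontal with |JR| = 48.1 and R on the +x side, so R = (48.10, 0.000). Since A1 is tangent to JR there, WR ⟂ JR, so W = R + (0, 9.2) = (48.10, 9.200). On A1, R sits at bearing -90° from W; a 122° counterclockwise sweep puts U at bearing 32°, so U = W + 9.2·(cos 32°, sin 32°) = (55.90, 14.08). Then |JU| = |U − J| = 57.65.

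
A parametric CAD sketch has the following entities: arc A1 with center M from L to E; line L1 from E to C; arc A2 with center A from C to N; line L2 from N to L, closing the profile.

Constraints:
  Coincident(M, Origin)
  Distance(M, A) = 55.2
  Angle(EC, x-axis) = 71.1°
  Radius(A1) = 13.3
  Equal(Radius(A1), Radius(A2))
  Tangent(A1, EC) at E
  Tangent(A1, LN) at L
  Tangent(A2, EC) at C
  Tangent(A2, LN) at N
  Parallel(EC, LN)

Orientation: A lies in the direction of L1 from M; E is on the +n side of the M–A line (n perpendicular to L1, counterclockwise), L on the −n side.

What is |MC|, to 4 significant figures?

56.78

Tangency of A1 to both parallel lines with radius 13.3 puts E and L at M ± 13.3·n: E = (-12.58, 4.308), L = (12.58, -4.308). Equal radii place C and N the same way about A: C = A + 13.3·n = (5.297, 56.53), N = A − 13.3·n = (30.46, 47.92). Then |MC| = |C − M| = 56.78.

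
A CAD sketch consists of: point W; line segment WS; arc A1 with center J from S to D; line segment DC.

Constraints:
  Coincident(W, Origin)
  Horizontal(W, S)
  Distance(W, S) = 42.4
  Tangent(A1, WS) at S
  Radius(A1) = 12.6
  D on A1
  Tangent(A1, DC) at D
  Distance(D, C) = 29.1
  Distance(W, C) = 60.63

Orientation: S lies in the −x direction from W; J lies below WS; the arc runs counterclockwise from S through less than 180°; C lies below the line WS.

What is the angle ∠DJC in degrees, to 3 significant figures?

66.6°

Checks: W = (0.00, 0.00) ✓; |WS| = 42.40 ✓; |JD| = 12.60 ✓; ∠(JD, DC) = 90.00° ✓; |DC| = 29.10 ✓; |WC| = 60.63 ✓.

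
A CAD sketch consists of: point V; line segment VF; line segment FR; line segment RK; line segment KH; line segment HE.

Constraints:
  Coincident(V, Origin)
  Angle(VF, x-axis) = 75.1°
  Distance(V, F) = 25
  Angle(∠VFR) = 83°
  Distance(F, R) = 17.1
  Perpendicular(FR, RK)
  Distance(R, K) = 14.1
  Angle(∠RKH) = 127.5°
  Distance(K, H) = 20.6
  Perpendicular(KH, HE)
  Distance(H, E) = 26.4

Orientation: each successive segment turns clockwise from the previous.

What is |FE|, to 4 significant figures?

16.34

V is at the origin; VF runs at 75.1° with length 25.0, so F = (6.428, 24.16). ∠VFR = 83.0° gives FR at -21.90° from the x-axis; with |FR| = 17.1, R = (22.29, 17.78). FR is perpendicular to RK, so RK runs at -111.9°; with |RK| = 14.1, K = (17.04, 4.699). ∠RKH = 127.5° gives KH at -164.4° from the x-axis; with |KH| = 20.6, H = (-2.806, -0.8409). KH ⟂ HE, so HE runs at 105.6°; with |HE| = 26.4, E = (-9.905, 24.59). Then |FE| = |E − F| = 16.34.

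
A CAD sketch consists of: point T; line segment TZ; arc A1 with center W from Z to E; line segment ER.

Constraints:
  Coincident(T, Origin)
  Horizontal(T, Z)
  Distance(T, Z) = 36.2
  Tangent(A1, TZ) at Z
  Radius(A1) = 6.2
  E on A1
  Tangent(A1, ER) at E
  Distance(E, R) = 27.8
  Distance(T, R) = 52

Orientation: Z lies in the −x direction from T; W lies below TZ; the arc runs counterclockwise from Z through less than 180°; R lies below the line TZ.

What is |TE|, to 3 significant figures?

42.9

T is at the origin; T and Z share the same y with |TZ| = 36.2 and Z on the −x side, so Z = (-36.2, 0.00). The tangent condition forces WZ to be normal to TZ, so W = Z + (0, -6.2) = (-36.2, -6.20). Since WE ⟂ ER (tangency), |WR| = √(6.2² + 27.8²) = 28.5 regardless of where E sits on A1. So R lies on both circle(T, 52.0) and circle(W, 28.5); the below-TZ intersection is R = (-38.9, -34.6). E is the foot of the tangent from R: E = (-42.4, -6.98).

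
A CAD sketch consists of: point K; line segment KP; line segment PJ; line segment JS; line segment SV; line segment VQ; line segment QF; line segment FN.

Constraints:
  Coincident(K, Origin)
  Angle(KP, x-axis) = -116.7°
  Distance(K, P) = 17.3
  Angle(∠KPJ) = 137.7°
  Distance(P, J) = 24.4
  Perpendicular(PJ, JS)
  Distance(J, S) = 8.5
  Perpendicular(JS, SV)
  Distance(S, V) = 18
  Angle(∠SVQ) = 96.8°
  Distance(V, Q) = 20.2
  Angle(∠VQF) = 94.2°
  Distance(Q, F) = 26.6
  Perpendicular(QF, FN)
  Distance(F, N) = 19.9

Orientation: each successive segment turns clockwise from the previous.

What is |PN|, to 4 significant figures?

34.04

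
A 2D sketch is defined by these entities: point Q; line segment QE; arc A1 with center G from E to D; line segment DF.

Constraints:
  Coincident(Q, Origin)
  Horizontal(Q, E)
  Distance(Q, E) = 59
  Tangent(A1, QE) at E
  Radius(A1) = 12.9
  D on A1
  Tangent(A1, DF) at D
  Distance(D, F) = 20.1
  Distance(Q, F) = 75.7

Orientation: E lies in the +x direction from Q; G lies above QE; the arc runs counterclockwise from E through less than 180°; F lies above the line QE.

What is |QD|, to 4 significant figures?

73.29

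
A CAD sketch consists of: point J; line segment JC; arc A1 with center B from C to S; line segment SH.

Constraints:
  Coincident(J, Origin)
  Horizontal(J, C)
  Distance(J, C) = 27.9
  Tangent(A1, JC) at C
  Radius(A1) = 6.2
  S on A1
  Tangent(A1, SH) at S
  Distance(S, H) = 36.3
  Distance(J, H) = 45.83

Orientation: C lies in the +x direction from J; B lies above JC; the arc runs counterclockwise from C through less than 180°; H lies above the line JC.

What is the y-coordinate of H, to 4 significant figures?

41.85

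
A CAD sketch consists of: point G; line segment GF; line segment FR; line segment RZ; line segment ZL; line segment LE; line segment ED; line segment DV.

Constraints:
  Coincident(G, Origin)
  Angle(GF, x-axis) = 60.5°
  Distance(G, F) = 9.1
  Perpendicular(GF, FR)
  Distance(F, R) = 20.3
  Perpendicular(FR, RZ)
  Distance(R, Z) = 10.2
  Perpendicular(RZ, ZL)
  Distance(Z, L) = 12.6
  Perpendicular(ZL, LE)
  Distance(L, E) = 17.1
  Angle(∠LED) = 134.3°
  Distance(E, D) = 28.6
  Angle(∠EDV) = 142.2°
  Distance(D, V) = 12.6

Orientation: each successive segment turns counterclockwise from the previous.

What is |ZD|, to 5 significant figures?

37.901

G is at the origin; GF runs at 60.5° with length 9.1, so F = (4.4811, 7.9202). The perpendicularity gives FR at right angles to GF, so FR runs at 150.50°; with |FR| = 20.3, R = (-13.187, 17.916). The perpendicularity gives RZ at right angles to FR, so RZ runs at -119.50°; with |RZ| = 10.2, Z = (-18.210, 9.0388). RZ ⟂ ZL, so ZL runs at -29.500°; with |ZL| = 12.6, L = (-7.2434, 2.8343). ZL is perpendicular to LE, so LE runs at 60.500°; with |LE| = 17.1, E = (1.1770, 17.717). ∠LED = 134.3° gives ED at 106.20° from the x-axis; with |ED| = 28.6, D = (-6.8021, 45.182). Then |ZD| = |D − Z| = 37.901.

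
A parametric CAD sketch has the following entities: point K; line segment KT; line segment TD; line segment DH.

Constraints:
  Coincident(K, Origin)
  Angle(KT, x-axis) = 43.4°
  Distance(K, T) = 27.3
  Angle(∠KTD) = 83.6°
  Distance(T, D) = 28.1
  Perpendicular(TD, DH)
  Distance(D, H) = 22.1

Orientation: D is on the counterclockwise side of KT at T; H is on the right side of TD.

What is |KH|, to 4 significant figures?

55.24

K is at the origin; KT runs at 43.4° with length 27.3, so T = 27.3·(cos 43.4°, sin 43.4°) = (19.84, 18.76). ∠KTD = 83.6°, so TD runs at 43.4° + (180° − 83.6°) = 139.8° from the x-axis; with |TD| = 28.1, D = T + 28.1·(cos 139.8°, sin 139.8°) = (-1.627, 36.89). TD is perpendicular to DH; with |DH| = 22.1 on the right of TD, H = D + 22.1·(0.6455, 0.7638) = (12.64, 53.77). Then |KH| = |H − K| = 55.24.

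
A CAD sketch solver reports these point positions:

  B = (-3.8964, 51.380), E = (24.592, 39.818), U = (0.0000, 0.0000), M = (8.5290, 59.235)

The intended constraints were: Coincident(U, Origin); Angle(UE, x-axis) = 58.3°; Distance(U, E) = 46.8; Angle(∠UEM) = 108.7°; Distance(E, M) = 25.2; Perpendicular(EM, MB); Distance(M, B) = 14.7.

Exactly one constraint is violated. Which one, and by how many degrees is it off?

Perpendicular(EM, MB) — off by 7.30°.

U = (0.00, 0.00) ✓; UE at 58.30° ✓; |UE| = 46.80 ✓; ∠UEM = 108.7° ✓; |EM| = 25.20 ✓; ∠(EM, MB) = 82.70° ✗; |MB| = 14.70 ✓.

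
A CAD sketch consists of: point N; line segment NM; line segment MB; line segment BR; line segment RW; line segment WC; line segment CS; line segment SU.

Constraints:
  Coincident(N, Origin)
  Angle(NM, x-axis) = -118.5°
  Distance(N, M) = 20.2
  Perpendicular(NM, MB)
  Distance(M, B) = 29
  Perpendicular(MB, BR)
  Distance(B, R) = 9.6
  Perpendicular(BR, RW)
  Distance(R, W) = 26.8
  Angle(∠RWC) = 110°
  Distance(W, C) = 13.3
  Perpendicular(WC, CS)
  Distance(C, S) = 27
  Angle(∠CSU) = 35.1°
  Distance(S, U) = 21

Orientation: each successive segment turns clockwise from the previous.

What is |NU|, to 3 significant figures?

18.7

N is at the origin; NM runs at -118.5° with length 20.2, so M = (-9.64, -17.8). NM ⟂ MB, so MB runs at 152°; with |MB| = 29.0, B = (-35.1, -3.91). MB is perpendicular to BR, so BR runs at 61.5°; with |BR| = 9.6, R = (-30.5, 4.52). BR ⟂ RW, so RW runs at -28.5°; with |RW| = 26.8, W = (-6.99, -8.27). ∠RWC = 110.0° gives WC at -98.5° from the x-axis; with |WC| = 13.3, C = (-8.96, -21.4). WC is perpendicular to CS, so CS runs at 172°; with |CS| = 27.0, S = (-35.7, -17.4). ∠CSU = 35.1° gives SU at 26.6° from the x-axis; with |SU| = 21.0, U = (-16.9, -8.03). Then |NU| = |U − N| = 18.7.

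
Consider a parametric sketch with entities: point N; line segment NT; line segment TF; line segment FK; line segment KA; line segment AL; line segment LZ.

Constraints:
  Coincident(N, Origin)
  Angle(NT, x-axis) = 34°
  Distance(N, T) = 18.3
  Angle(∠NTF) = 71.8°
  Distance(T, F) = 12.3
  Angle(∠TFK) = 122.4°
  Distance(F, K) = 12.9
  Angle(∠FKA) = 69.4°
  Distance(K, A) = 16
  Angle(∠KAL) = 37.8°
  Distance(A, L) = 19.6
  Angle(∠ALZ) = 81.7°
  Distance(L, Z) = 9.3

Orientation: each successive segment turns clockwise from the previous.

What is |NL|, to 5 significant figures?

20.985

N is at the origin; NT runs at 34.0° with length 18.3, so T = (15.171, 10.233). ∠NTF = 71.8° gives TF at -74.200° from the x-axis; with |TF| = 12.3, F = (18.520, -1.6021). ∠TFK = 122.4° gives FK at -131.80° from the x-axis; with |FK| = 12.9, K = (9.9222, -11.219). ∠FKA = 69.4° gives KA at 117.60° from the x-axis; with |KA| = 16.0, A = (2.5094, 2.9606). ∠KAL = 37.8° gives AL at -24.600° from the x-axis; with |AL| = 19.6, L = (20.330, -5.1985). Then |NL| = |L − N| = 20.985.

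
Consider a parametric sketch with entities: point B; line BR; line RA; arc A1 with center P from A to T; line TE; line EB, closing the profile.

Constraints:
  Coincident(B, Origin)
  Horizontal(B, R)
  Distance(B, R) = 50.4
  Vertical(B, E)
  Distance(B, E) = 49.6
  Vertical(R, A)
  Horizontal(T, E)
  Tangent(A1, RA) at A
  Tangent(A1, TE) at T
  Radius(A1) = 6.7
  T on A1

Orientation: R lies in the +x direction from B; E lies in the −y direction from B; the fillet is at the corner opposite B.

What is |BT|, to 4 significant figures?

66.10

B is at the origin; BR is horizontal with |BR| = 50.4 and R on the +x side, so R = (50.40, 0.000). BE is vertical with |BE| = 49.6 and E on the −y side, so E = (0.000, -49.60). The virtual corner opposite B is at (50.40, -49.60). Tangency of A1 to RA means the radius PA is perpendicular to RA and A1 meets TE tangentially, so PT is at right angles to TE, with radius 6.7, so the center P sits 6.7 in from both sides at P = (43.70, -42.90). That places the tangent points at A = (50.40, -42.90) on RA and T = (43.70, -49.60) on TE. Then |BT| = |T − B| = 66.10.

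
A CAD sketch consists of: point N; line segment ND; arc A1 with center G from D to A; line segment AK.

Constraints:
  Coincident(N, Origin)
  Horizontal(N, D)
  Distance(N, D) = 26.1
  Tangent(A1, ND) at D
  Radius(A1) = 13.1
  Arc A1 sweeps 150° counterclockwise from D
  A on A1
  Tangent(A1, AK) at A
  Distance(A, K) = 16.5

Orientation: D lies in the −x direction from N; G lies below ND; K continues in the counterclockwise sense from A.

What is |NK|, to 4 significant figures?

37.50

N is at the origin; N and D share the same y with |ND| = 26.1 and D on the −x side, so D = (-26.10, 0.000). The tangent condition forces GD to be normal to ND, so G = D + (0, -13.1) = (-26.10, -13.10). On A1, D sits at bearing 90° from G; a 150° counterclockwise sweep puts A at bearing 240°, so A = G + 13.1·(cos 240°, sin 240°) = (-32.65, -24.44). Tangency of A1 to AK means the radius GA is perpendicular to AK, so AK runs along (−sin 240°, cos 240°); with |AK| = 16.5, K = (-18.36, -32.69). Then |NK| = |K − N| = 37.50.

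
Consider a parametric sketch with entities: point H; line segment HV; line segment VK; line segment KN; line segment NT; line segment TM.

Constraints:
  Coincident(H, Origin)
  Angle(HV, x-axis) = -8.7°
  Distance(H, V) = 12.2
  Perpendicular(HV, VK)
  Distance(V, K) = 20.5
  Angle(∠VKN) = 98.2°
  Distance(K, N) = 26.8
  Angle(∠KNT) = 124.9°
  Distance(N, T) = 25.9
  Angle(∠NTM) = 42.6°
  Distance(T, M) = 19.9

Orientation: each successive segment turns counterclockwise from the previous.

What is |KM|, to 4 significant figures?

27.91

H is at the origin; HV runs at -8.7° with length 12.2, so V = (12.06, -1.845). The perpendicularity gives VK at right angles to HV, so VK runs at 81.30°; with |VK| = 20.5, K = (15.16, 18.42). ∠VKN = 98.2° gives KN at 163.1° from the x-axis; with |KN| = 26.8, N = (-10.48, 26.21). ∠KNT = 124.9° gives NT at -141.8° from the x-axis; with |NT| = 25.9, T = (-30.84, 10.19). ∠NTM = 42.6° gives TM at -4.400° from the x-axis; with |TM| = 19.9, M = (-10.99, 8.666). Then |KM| = |M − K| = 27.91.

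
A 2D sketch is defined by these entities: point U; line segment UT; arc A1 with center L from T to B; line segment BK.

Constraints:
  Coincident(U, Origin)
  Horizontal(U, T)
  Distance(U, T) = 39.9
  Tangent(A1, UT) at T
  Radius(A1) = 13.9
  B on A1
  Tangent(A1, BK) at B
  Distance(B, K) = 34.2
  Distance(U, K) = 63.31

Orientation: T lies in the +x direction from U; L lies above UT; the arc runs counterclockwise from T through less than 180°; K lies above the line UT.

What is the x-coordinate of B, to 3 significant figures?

52.5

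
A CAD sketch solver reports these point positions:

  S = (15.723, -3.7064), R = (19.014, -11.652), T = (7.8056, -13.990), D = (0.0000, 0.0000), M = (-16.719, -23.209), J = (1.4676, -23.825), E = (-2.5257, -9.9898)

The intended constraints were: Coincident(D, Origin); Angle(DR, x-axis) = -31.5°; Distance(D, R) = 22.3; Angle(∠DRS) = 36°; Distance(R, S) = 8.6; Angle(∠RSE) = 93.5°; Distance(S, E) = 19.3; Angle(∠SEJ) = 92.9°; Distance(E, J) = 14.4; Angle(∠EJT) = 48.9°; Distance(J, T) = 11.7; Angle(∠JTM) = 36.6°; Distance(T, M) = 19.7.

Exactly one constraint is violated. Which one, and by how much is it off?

Distance(T, M) = 19.7 — off by 6.50.

D = (0.00, 0.00) ✓; DR at -31.50° ✓; |DR| = 22.30 ✓; ∠DRS = 36.00° ✓; |RS| = 8.600 ✓; ∠RSE = 93.50° ✓; |SE| = 19.30 ✓; ∠SEJ = 92.90° ✓; |EJ| = 14.40 ✓; ∠EJT = 48.90° ✓; |JT| = 11.70 ✓; ∠JTM = 36.60° ✓; |TM| = 26.20 ✗.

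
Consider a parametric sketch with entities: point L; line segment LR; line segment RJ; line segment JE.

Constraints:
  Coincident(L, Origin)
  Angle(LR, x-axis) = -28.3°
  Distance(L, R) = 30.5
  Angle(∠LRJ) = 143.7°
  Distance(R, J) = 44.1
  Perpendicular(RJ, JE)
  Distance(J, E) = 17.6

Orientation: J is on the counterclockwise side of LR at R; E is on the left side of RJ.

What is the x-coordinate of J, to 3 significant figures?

70.5

L is at the origin; LR runs at -28.3° with length 30.5, so R = 30.5·(cos -28.3°, sin -28.3°) = (26.9, -14.5). ∠LRJ = 143.7°, so RJ runs at -28.3° + (180° − 143.7°) = 8.00° from the x-axis; with |RJ| = 44.1, J = R + 44.1·(cos 8.00°, sin 8.00°) = (70.5, -8.32). So J.x = 70.5.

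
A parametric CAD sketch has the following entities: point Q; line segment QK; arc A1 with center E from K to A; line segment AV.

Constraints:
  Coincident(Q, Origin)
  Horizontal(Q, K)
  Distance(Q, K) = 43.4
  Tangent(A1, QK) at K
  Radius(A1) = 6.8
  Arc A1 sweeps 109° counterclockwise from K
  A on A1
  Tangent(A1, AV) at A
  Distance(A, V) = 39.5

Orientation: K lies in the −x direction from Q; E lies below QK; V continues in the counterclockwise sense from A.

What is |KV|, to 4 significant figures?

46.81

Q is at the origin; Q and K share the same y with |QK| = 43.4 and K on the −x side, so K = (-43.40, 0.000). Tangency of A1 to QK means the radius EK is perpendicular to QK, so E = K + (0, -6.8) = (-43.40, -6.800). On A1, K sits at bearing 90° from E; a 109° counterclockwise sweep puts A at bearing 199°, so A = E + 6.8·(cos 199°, sin 199°) = (-49.83, -9.014). Since A1 is tangent to AV there, EA ⟂ AV, so AV runs along (−sin 199°, cos 199°); with |AV| = 39.5, V = (-36.97, -46.36). Then |KV| = |V − K| = 46.81.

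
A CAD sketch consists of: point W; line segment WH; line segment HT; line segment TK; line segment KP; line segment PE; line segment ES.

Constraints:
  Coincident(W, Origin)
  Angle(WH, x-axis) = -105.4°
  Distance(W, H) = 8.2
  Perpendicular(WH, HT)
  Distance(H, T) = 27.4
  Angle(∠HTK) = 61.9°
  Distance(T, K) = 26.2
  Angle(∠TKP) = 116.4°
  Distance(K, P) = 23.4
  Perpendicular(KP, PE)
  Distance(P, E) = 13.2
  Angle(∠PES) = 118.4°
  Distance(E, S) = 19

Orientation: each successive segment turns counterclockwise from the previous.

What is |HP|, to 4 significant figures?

23.92

∠HTK = 61.9° gives TK at 102.7° from the x-axis; with |TK| = 26.2, K = (18.48, 10.38). ∠TKP = 116.4° gives KP at 166.3° from the x-axis; with |KP| = 23.4, P = (-4.256, 15.92). Then |HP| = |P − H| = 23.92.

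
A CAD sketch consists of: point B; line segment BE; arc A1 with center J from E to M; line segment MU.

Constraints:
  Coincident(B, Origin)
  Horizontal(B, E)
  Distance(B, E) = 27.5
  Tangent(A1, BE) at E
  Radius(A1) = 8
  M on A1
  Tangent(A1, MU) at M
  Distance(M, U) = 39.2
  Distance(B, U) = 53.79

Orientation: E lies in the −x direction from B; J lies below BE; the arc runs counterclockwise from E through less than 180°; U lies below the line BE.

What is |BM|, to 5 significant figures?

36.640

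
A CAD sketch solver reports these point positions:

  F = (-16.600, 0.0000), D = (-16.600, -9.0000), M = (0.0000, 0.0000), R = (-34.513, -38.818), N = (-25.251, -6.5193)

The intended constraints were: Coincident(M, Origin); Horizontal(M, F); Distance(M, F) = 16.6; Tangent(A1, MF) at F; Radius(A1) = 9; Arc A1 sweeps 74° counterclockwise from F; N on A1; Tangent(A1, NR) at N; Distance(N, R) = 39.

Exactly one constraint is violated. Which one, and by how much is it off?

Distance(N, R) = 39 — off by 5.40.

M = (0.00, 0.00) ✓; M.y = 0.00, F.y = 0.00 ✓; |MF| = 16.60 ✓; ∠(DF, FM) = 90.00° ✓; |DF| = 9.000 ✓; bearing(D→N) − bearing(D→F) = 74.00° ✓; |DN| = 9.000 ✓; ∠(DN, NR) = 90.00° ✓; |NR| = 33.60 ✗.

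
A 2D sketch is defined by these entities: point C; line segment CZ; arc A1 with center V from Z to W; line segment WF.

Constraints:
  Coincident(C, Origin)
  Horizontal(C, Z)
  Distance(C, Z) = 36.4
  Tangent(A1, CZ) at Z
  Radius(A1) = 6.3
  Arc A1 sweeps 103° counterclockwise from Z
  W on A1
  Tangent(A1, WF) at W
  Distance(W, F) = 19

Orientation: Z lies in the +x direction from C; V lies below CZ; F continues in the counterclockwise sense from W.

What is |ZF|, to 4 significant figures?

26.30

On A1, Z sits at bearing 90° from V; a 103° counterclockwise sweep puts W at bearing 193°, so W = V + 6.3·(cos 193°, sin 193°) = (30.26, -7.717). A1 meets WF tangentially, so VW is at right angles to WF, so WF runs along (−sin 193°, cos 193°); with |WF| = 19.0, F = (34.54, -26.23). Then |ZF| = |F − Z| = 26.30.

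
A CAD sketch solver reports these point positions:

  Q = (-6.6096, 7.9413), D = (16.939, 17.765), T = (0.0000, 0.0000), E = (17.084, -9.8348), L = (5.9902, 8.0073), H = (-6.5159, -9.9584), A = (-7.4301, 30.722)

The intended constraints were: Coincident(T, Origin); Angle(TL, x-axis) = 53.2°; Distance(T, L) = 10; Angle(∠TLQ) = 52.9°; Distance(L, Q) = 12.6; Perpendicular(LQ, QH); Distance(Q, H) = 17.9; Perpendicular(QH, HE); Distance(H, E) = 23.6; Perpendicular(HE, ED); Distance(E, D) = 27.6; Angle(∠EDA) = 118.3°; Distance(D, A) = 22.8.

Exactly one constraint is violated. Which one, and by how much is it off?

Distance(D, A) = 22.8 — off by 4.80.

T = (0.00, 0.00) ✓; TL at 53.20° ✓; |TL| = 10.00 ✓; ∠TLQ = 52.90° ✓; |LQ| = 12.60 ✓; ∠(LQ, QH) = 90.00° ✓; |QH| = 17.90 ✓; ∠(QH, HE) = 90.00° ✓; |HE| = 23.60 ✓; ∠(HE, ED) = 90.00° ✓; |ED| = 27.60 ✓; ∠EDA = 118.3° ✓; |DA| = 27.60 ✗.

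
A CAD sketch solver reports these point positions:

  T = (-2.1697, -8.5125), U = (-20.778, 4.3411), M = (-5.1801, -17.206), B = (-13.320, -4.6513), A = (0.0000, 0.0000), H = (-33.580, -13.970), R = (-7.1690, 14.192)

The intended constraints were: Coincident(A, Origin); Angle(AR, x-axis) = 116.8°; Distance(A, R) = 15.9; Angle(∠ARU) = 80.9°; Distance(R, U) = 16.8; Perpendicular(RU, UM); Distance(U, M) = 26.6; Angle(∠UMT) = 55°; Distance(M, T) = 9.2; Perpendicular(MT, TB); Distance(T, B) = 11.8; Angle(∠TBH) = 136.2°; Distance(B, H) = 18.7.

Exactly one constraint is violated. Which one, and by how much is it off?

Distance(B, H) = 18.7 — off by 3.60.

A = (0.00, 0.00) ✓; AR at 116.8° ✓; |AR| = 15.90 ✓; ∠ARU = 80.90° ✓; |RU| = 16.80 ✓; ∠(RU, UM) = 90.00° ✓; |UM| = 26.60 ✓; ∠UMT = 55.00° ✓; |MT| = 9.200 ✓; ∠(MT, TB) = 90.00° ✓; |TB| = 11.80 ✓; ∠TBH = 136.2° ✓; |BH| = 22.30 ✗.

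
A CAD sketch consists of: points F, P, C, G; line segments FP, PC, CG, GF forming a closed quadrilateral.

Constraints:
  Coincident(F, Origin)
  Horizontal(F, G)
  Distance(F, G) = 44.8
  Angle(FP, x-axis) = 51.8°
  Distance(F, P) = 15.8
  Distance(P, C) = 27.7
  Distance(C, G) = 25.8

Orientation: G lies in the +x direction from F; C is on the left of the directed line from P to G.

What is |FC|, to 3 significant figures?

42.4

F is at the origin; F and G share the same y with |FG| = 44.8 and G in +x, so G = (44.8, 0). FP runs at 51.8° with |FP| = 15.8, so P = (9.77, 12.4). C is determined by |PC| = 27.7 and |CG| = 25.8 together: it lies at the intersection of circle(P, 27.7) and circle(G, 25.8). With |PG| = 37.2, the foot of the radical line on PG is 19.9 from P and the perpendicular offset is √(27.7² − 19.9²) = 19.2. Taking the left-of-PG solution: C = (35.0, 23.9).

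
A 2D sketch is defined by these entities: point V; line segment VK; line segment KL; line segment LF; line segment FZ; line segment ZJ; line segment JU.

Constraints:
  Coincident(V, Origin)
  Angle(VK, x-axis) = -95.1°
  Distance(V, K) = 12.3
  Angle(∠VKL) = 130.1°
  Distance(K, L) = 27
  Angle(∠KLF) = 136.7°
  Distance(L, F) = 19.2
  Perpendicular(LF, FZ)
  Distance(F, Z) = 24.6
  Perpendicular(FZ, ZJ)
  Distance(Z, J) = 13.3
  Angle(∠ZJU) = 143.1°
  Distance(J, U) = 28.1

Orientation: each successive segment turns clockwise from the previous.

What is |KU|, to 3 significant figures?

11.2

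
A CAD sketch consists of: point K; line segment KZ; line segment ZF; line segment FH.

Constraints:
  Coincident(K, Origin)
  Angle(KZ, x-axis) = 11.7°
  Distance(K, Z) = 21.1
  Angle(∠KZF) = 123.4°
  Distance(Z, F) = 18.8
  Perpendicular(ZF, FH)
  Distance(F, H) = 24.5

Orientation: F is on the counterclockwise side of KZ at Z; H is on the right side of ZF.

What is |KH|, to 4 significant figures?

51.95

K is at the origin; KZ runs at 11.7° with length 21.1, so Z = 21.1·(cos 11.7°, sin 11.7°) = (20.66, 4.279). ∠KZF = 123.4°, so ZF runs at 11.7° + (180° − 123.4°) = 68.30° from the x-axis; with |ZF| = 18.8, F = Z + 18.8·(cos 68.30°, sin 68.30°) = (27.61, 21.75). ZF ⟂ FH; with |FH| = 24.5 on the right of ZF, H = F + 24.5·(0.9291, -0.3697) = (50.38, 12.69). Then |KH| = |H − K| = 51.95.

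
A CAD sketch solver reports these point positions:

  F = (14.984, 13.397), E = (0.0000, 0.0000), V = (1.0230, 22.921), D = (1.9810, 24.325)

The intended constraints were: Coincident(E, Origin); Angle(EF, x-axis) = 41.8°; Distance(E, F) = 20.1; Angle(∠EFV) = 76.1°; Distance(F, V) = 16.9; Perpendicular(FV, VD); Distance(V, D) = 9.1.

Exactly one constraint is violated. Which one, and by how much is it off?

Distance(V, D) = 9.1 — off by 7.40.

E = (0.00, 0.00) ✓; EF at 41.80° ✓; |EF| = 20.10 ✓; ∠EFV = 76.10° ✓; |FV| = 16.90 ✓; ∠(FV, VD) = 90.01° ✓; |VD| = 1.700 ✗.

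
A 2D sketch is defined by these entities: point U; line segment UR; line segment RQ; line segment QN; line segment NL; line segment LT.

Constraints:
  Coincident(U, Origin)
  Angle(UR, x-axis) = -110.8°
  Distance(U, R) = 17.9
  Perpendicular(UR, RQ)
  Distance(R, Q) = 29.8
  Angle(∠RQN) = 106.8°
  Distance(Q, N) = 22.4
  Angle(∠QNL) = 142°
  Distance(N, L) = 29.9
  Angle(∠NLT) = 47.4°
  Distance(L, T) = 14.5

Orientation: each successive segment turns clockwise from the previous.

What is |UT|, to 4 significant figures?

26.50

U is at the origin; UR runs at -110.8° with length 17.9, so R = (-6.356, -16.73). UR is perpendicular to RQ, so RQ runs at 159.2°; with |RQ| = 29.8, Q = (-34.21, -6.151). ∠RQN = 106.8° gives QN at 86.00° from the x-axis; with |QN| = 22.4, N = (-32.65, 16.19). ∠QNL = 142.0° gives NL at 48.00° from the x-axis; with |NL| = 29.9, L = (-12.64, 38.41). ∠NLT = 47.4° gives LT at -84.60° from the x-axis; with |LT| = 14.5, T = (-11.28, 23.98). Then |UT| = |T − U| = 26.50.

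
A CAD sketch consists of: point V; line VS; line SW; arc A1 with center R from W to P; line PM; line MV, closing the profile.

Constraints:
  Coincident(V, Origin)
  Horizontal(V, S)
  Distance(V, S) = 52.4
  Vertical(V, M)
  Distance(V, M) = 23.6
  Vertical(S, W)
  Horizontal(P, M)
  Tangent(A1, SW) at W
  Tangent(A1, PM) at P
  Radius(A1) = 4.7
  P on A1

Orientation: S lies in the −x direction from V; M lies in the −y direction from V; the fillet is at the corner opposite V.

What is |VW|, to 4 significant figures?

55.70

V is at the origin; V and S share the same y with |VS| = 52.4 and S on the −x side, so S = (-52.40, 0.000). VM is vertical with |VM| = 23.6 and M on the −y side, so M = (0.000, -23.60). The virtual corner opposite V is at (-52.40, -23.60). Since A1 is tangent to SW there, RW ⟂ SW and tangency of A1 to PM means the radius RP is perpendicular to PM, with radius 4.7, so the center R sits 4.7 in from both sides at R = (-47.70, -18.90). That places the tangent points at W = (-52.40, -18.90) on SW and P = (-47.70, -23.60) on PM. Then |VW| = |W − V| = 55.70.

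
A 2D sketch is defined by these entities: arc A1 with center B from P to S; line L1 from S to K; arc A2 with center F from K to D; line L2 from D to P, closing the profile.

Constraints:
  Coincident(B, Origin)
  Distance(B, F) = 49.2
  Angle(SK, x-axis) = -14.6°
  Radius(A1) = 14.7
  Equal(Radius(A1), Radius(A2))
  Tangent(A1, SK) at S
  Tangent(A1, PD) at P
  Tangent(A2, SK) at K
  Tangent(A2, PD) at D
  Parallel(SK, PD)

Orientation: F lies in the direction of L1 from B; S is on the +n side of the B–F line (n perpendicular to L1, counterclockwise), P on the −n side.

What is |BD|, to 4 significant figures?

51.35

The slot axis is L1's direction at -14.6°, so u = (cos -14.6°, sin -14.6°) = (0.9677, -0.2521) and n = (−sin -14.6°, cos -14.6°) = (0.2521, 0.9677). B is at the origin and F lies 49.2 along u from B, so F = 49.2·u = (47.61, -12.40). Tangency of A1 to both parallel lines with radius 14.7 puts S and P at B ± 14.7·n: S = (3.705, 14.23), P = (-3.705, -14.23). Equal radii place K and D the same way about F: K = F + 14.7·n = (51.32, 1.824), D = F − 14.7·n = (43.91, -26.63). Then |BD| = |D − B| = 51.35.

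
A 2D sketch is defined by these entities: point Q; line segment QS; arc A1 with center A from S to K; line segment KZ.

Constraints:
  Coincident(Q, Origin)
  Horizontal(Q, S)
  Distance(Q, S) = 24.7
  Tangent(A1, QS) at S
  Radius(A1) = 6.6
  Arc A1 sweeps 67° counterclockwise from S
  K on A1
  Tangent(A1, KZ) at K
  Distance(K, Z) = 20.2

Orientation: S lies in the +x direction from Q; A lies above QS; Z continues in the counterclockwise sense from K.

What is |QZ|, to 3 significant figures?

44.8

Q is at the origin; Q and S share the same y with |QS| = 24.7 and S on the +x side, so S = (24.7, 0.00). A1 meets QS tangentially, so AS is at right angles to QS, so A = S + (0, 6.6) = (24.7, 6.60). On A1, S sits at bearing -90° from A; a 67° counterclockwise sweep puts K at bearing -23°, so K = A + 6.6·(cos -23°, sin -23°) = (30.8, 4.02). Tangency of A1 to KZ means the radius AK is perpendicular to KZ, so KZ runs along (−sin -23°, cos -23°); with |KZ| = 20.2, Z = (38.7, 22.6). Then |QZ| = |Z − Q| = 44.8.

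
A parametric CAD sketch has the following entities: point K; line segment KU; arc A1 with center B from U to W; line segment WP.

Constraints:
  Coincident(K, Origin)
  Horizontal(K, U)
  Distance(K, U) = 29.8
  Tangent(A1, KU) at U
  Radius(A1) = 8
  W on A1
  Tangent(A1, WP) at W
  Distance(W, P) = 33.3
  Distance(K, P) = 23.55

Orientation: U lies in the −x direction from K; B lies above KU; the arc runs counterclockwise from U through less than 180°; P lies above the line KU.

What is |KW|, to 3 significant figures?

24.7

K is at the origin; KU is horizontal with |KU| = 29.8 and U on the −x side, so U = (-29.8, 0.00). Tangency of A1 to KU means the radius BU is perpendicular to KU, so B = U + (0, 8) = (-29.8, 8.00). Since BW ⟂ WP (tangency), |BP| = √(8.0² + 33.3²) = 34.2 regardless of where W sits on A1. So P lies on both circle(K, 23.55) and circle(B, 34.2); the above-KU intersection is P = (0.719, 23.5). W is the foot of the tangent from P: W = (-24.6, 1.92).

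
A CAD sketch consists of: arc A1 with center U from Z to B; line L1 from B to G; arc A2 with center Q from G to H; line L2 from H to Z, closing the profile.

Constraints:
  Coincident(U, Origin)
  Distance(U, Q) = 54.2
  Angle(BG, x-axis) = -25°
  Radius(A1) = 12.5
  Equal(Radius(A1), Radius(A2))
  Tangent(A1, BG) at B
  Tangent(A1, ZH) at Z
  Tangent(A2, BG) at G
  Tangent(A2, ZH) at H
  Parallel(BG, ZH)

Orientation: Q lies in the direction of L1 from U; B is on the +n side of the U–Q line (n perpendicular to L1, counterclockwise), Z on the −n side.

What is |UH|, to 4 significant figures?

55.62

The slot axis is L1's direction at -25.0°, so u = (cos -25.0°, sin -25.0°) = (0.9063, -0.4226) and n = (−sin -25.0°, cos -25.0°) = (0.4226, 0.9063). U is at the origin and Q lies 54.2 along u from U, so Q = 54.2·u = (49.12, -22.91). Tangency of A1 to both parallel lines with radius 12.5 puts B and Z at U ± 12.5·n: B = (5.283, 11.33), Z = (-5.283, -11.33). Equal radii place G and H the same way about Q: G = Q + 12.5·n = (54.40, -11.58), H = Q − 12.5·n = (43.84, -34.23). Then |UH| = |H − U| = 55.62.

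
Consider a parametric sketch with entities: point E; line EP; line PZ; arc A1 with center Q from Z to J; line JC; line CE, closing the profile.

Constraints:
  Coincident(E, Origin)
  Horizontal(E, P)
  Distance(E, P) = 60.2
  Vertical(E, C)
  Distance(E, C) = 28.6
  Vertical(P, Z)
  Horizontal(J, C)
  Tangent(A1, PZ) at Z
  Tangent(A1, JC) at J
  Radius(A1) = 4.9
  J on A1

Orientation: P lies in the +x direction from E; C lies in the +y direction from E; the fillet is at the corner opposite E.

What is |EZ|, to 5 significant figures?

64.697

The virtual corner opposite E is at (60.200, 28.600). A1 meets PZ tangentially, so QZ is at right angles to PZ and tangency of A1 to JC means the radius QJ is perpendicular to JC, with radius 4.9, so the center Q sits 4.9 in from both sides at Q = (55.300, 23.700). That places the tangent points at Z = (60.200, 23.700) on PZ and J = (55.300, 28.600) on JC. Then |EZ| = |Z − E| = 64.697.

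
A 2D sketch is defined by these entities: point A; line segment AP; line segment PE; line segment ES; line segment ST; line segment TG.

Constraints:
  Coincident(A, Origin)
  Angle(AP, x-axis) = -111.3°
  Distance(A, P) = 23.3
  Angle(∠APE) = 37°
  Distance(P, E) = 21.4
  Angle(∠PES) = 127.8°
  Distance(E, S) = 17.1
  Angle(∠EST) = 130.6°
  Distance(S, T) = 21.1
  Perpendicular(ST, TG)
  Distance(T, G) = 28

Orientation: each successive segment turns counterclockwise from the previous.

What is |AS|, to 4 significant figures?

13.28

∠APE = 37.0° gives PE at 31.70° from the x-axis; with |PE| = 21.4, E = (9.744, -10.46). ∠PES = 127.8° gives ES at 83.90° from the x-axis; with |ES| = 17.1, S = (11.56, 6.540). Then |AS| = |S − A| = 13.28.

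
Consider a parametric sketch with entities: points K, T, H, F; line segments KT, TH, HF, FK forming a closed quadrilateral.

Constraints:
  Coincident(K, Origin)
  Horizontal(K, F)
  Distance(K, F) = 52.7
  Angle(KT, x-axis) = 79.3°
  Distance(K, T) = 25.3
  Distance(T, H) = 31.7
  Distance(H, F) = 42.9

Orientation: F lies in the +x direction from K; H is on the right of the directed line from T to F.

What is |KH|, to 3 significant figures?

12.1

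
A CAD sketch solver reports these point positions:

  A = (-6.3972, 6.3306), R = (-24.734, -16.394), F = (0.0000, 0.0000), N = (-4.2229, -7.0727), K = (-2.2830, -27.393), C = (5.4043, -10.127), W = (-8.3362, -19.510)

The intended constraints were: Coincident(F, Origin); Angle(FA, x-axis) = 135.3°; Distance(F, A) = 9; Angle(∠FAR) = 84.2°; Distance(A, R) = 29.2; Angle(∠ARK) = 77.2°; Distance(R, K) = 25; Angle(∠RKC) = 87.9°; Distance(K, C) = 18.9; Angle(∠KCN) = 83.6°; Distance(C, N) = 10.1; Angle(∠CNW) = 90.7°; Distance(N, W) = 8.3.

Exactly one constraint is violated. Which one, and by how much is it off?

Distance(N, W) = 8.3 — off by 4.80.

F = (0.00, 0.00) ✓; FA at 135.3° ✓; |FA| = 9.000 ✓; ∠FAR = 84.20° ✓; |AR| = 29.20 ✓; ∠ARK = 77.20° ✓; |RK| = 25.00 ✓; ∠RKC = 87.90° ✓; |KC| = 18.90 ✓; ∠KCN = 83.60° ✓; |CN| = 10.10 ✓; ∠CNW = 90.70° ✓; |NW| = 13.10 ✗.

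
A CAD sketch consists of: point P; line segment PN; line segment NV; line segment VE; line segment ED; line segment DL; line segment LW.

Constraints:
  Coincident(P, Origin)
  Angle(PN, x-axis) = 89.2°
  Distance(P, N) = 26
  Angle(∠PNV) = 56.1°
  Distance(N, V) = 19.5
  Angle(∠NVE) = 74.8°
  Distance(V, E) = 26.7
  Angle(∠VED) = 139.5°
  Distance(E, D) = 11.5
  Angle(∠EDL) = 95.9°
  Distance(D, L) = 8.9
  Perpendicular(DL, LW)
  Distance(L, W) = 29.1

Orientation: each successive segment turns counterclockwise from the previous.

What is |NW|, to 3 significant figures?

20.6

P is at the origin; PN runs at 89.2° with length 26.0, so N = (0.363, 26.0). ∠PNV = 56.1° gives NV at -147° from the x-axis; with |NV| = 19.5, V = (-16.0, 15.3). ∠NVE = 74.8° gives VE at -41.7° from the x-axis; with |VE| = 26.7, E = (3.96, -2.41). ∠VED = 139.5° gives ED at -1.20° from the x-axis; with |ED| = 11.5, D = (15.5, -2.65). ∠EDL = 95.9° gives DL at 82.9° from the x-axis; with |DL| = 8.9, L = (16.6, 6.18). DL is perpendicular to LW, so LW runs at 173°; with |LW| = 29.1, W = (-12.3, 9.77). Then |NW| = |W − N| = 20.6.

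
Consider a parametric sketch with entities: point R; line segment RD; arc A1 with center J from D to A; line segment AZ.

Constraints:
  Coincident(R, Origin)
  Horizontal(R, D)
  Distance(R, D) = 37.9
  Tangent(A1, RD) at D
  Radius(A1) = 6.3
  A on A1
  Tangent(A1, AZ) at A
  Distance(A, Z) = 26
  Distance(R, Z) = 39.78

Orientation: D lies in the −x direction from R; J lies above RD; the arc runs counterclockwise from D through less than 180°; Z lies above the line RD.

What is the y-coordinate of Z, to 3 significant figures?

30.2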